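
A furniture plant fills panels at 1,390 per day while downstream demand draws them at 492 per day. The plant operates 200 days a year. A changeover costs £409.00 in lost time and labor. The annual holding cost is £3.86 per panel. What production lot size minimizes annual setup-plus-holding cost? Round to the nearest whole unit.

Annual demand D = 492 × 200 = 98,400.
Production build-up factor (1 − d/p) = 1 − 492/1,390 = 0.6460.
Q* = √(2DS / (H(1 − d/p))) = √(2 × 98,400 × 409 / (3.86 × 0.6460)).
= √(80,491,200 / 2.4937) ≈ 5681.327.

Q* ≈ 5,681 panels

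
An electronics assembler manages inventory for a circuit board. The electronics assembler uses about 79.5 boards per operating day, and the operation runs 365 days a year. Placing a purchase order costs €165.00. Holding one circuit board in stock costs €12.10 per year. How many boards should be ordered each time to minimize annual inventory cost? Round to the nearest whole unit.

Q* ≈ 890 boards

Annual demand D = 79.5 × 365 = 29,017.5.
EOQ = √(2DS / H) = √(2 × 29,017.5 × 165 / 12.1).
= √(9,575,775 / 12.1) = √791,386.3636 ≈ 889.599.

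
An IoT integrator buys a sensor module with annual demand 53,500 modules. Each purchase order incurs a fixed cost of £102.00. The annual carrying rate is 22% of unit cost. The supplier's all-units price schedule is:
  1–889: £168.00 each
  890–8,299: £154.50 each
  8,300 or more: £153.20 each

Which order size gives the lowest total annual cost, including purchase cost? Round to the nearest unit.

Holding cost per unit per year at price C is H = 0.22·C.
Candidates are each tier's EOQ (if it falls in that tier) and each price-break quantity.
EOQ at £168.00 = 543.4 (feasible in tier 1): TC = 53,500×£168.00 + (53,500/543.4)×102 + (543.4/2)×0.22×£168.00 = £9,008,084.36.
EOQ at £154.50 = 566.7 < 890, so use break Q=890: TC = 53,500×£154.50 + (53,500/890.0)×102 + (890.0/2)×0.22×£154.50 = £8,287,007.01.
EOQ at £153.20 = 569.1 < 8300, so use break Q=8300: TC = 53,500×£153.20 + (53,500/8300.0)×102 + (8300.0/2)×0.22×£153.20 = £8,336,729.07.
Lowest total cost is £8,287,007.01 at Q = 890.0.

Q* ≈ 890 modules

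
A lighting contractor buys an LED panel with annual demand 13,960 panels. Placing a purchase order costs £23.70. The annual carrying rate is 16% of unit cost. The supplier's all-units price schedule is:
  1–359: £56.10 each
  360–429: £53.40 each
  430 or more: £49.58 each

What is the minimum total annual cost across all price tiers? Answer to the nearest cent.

Holding cost per unit per year at price C is H = 0.16·C.
For each price level, check whether its EOQ is feasible; otherwise the best quantity at that price is the breakpoint.
EOQ at £56.10 = 271.5 (feasible in tier 1): TC = 13,960×£56.10 + (13,960/271.5)×23.7 + (271.5/2)×0.16×£56.10 = £785,593.10.
EOQ at £53.40 = 278.3 < 360, so use break Q=360: TC = 13,960×£53.40 + (13,960/360.0)×23.7 + (360.0/2)×0.16×£53.40 = £747,920.95.
EOQ at £49.58 = 288.8 < 430, so use break Q=430: TC = 13,960×£49.58 + (13,960/430.0)×23.7 + (430.0/2)×0.16×£49.58 = £694,611.78.
Lowest total cost among the candidates is at Q = 430.0.

TC* ≈ £694,611.78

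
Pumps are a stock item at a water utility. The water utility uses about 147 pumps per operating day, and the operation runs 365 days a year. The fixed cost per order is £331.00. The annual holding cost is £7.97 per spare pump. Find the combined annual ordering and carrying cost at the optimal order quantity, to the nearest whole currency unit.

TC* ≈ £16,825

Annual demand D = 147 × 365 = 53,655.
Q* = √(2DS/H) = √(2 × 53,655 × 331 / 7.97) ≈ 2111.08.
At Q*, ordering cost (D/Q*)S equals holding cost (Q*/2)H, each = √(DSH/2).
Minimum total = √(2DSH) = √(2 × 53,655 × 331 × 7.97) ≈ 16825.317.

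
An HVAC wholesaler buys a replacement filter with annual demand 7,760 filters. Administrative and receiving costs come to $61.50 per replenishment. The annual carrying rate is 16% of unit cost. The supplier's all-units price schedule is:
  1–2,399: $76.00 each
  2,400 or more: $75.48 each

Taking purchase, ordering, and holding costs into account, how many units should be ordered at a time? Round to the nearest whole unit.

Holding cost per unit per year at price C is H = 0.16·C.
Evaluate total cost at each tier's feasible EOQ or, if the EOQ is below the tier, at the tier's minimum quantity.
EOQ at $76.00 = 280.2 (feasible in tier 1): TC = 7,760×$76.00 + (7,760/280.2)×61.5 + (280.2/2)×0.16×$76.00 = $593,166.83.
EOQ at $75.48 = 281.1 < 2400, so use break Q=2400: TC = 7,760×$75.48 + (7,760/2400.0)×61.5 + (2400.0/2)×0.16×$75.48 = $600,415.81.
Lowest total cost is $593,166.83 at Q = 280.2.

Q* ≈ 280 filters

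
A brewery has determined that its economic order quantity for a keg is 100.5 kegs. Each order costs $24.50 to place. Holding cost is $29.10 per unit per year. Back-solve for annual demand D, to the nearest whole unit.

D ≈ 5,998 kegs per year

Invert the EOQ relation Q*² = 2DS/H.
From Q* = √(2DS/H): D = Q*²H / (2S) = 100.5² × 29.1 / (2 × 24.5) = 5998.312.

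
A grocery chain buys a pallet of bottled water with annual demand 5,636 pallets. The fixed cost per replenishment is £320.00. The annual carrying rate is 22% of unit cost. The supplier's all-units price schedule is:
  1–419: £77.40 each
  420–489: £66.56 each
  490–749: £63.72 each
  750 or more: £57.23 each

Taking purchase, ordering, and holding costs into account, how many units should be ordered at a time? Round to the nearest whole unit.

Q* ≈ 750 pallets

Holding cost per unit per year at price C is H = 0.22·C.
Evaluate total cost at each tier's feasible EOQ or, if the EOQ is below the tier, at the tier's minimum quantity.
Tier 1 (£77.40): EOQ = 460.2 exceeds tier's upper bound 419, so this tier is dominated.
Tier 2 (£66.56): EOQ = 496.3 exceeds tier's upper bound 489, so this tier is dominated.
EOQ at £63.72 = 507.3 (feasible in tier 3): TC = 5,636×£63.72 + (5,636/507.3)×320 + (507.3/2)×0.22×£63.72 = £366,236.82.
EOQ at £57.23 = 535.2 < 750, so use break Q=750: TC = 5,636×£57.23 + (5,636/750.0)×320 + (750.0/2)×0.22×£57.23 = £329,674.45.
Lowest total cost is £329,674.45 at Q = 750.0.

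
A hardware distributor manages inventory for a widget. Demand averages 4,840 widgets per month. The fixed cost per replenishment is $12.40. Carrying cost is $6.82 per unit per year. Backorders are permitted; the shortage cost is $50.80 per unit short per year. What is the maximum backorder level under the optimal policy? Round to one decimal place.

Annual demand D = 4,840 × 12 = 58,080.
With planned backorders, Q* = √(2DS/H) · √((H+B)/B).
√(2DS/H) = √(2 × 58,080 × 12.4 / 6.82) = 459.565.
√((H+B)/B) = √((6.82+50.8)/50.8) = 1.0650.
Q* ≈ 489.443.
S* = Q* · H/(H+B) = 489.443 × 6.82/57.62 ≈ 57.931.

S* ≈ 57.9 widgets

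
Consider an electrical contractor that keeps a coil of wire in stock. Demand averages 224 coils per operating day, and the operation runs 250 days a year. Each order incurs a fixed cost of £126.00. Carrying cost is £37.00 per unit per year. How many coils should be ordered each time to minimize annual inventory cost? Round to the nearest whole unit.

Q* ≈ 618 coils

Annual demand D = 224 × 250 = 56,000.
EOQ = √(2DS / H) = √(2 × 56,000 × 126 / 37).
= √(14,112,000 / 37) = √381,405.4054 ≈ 617.580.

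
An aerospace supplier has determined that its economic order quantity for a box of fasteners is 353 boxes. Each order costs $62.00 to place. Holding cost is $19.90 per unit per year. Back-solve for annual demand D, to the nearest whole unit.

Squaring Q* = √(2DS/H) gives Q*² = 2DS/H.
From Q* = √(2DS/H): D = Q*²H / (2S) = 353² × 19.9 / (2 × 62) = 19997.735.

D ≈ 19,998 boxes per year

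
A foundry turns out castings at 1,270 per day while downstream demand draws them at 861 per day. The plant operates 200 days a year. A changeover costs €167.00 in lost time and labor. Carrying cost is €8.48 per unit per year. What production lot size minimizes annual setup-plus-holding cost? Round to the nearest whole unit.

Q* ≈ 4,589 castings

Annual demand D = 861 × 200 = 172,200.
Production build-up factor (1 − d/p) = 1 − 861/1,270 = 0.3220.
Q* = √(2DS / (H(1 − d/p))) = √(2 × 172,200 × 167 / (8.48 × 0.3220)).
= √(57,514,800 / 2.731) ≈ 4589.148.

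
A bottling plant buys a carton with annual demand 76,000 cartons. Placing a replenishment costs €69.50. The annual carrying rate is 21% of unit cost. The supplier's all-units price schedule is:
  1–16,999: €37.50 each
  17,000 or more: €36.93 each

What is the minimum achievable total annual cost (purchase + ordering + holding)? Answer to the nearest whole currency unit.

Holding cost per unit per year at price C is H = 0.21·C.
For each price level, check whether its EOQ is feasible; otherwise the best quantity at that price is the breakpoint.
EOQ at €37.50 = 1158.2 (feasible in tier 1): TC = 76,000×€37.50 + (76,000/1158.2)×69.5 + (1158.2/2)×0.21×€37.50 = €2,859,120.94.
EOQ at €36.93 = 1167.1 < 17000, so use break Q=17000: TC = 76,000×€36.93 + (76,000/17000.0)×69.5 + (17000.0/2)×0.21×€36.93 = €2,872,910.76.
Lowest total cost among the candidates is at Q = 1158.2.

TC* ≈ €2,859,121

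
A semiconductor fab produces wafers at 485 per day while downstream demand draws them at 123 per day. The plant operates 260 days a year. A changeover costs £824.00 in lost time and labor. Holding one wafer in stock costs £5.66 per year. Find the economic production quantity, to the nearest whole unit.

Q* ≈ 3,532 wafers

Annual demand D = 123 × 260 = 31,980.
Production build-up factor (1 − d/p) = 1 − 123/485 = 0.7464.
Q* = √(2DS / (H(1 − d/p))) = √(2 × 31,980 × 824 / (5.66 × 0.7464)).
= √(52,703,040 / 4.2246) ≈ 3532.045.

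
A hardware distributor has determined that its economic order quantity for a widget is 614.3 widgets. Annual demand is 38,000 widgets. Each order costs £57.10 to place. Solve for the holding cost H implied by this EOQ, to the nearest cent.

H ≈ £11.50

Squaring Q* = √(2DS/H) gives Q*² = 2DS/H.
From Q* = √(2DS/H): H = 2DS / Q*² = 2 × 38,000 × 57.1 / 614.3² = 11.4998.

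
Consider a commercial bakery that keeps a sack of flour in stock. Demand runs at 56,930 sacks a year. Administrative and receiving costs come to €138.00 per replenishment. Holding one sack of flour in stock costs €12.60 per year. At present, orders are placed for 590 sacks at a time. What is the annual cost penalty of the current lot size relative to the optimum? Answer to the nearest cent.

EOQ = √(2DS/H) = √(2 × 56,930 × 138 / 12.6) ≈ 1116.71.
Cost at Q* = (D/Q*)S + (Q*/2)H = √(2DSH) ≈ €14,070.53.
Cost at Q = 590: (56,930/590)×138 + (590/2)×12.6 = €13,315.83 + €3,717.00 = €17,032.83.
Excess = €17,032.83 − €14,070.53 = €2,962.30.

Extra cost ≈ €2,962.30 per year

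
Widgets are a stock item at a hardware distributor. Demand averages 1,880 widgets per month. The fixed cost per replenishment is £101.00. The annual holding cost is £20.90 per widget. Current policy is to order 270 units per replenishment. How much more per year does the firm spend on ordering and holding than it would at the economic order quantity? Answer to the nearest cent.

Extra cost ≈ £1,501.32 per year

Annual demand D = 1,880 × 12 = 22,560.
EOQ = √(2DS/H) = √(2 × 22,560 × 101 / 20.9) ≈ 466.95.
Cost at Q* = (D/Q*)S + (Q*/2)H = √(2DSH) ≈ £9,759.29.
Cost at Q = 270: (22,560/270)×101 + (270/2)×20.9 = £8,439.11 + £2,821.50 = £11,260.61.
Excess = £11,260.61 − £9,759.29 = £1,501.32.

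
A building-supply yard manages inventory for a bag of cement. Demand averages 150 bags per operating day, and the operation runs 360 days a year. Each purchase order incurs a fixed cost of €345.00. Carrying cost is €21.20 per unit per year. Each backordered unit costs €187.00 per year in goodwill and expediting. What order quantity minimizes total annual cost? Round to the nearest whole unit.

Q* ≈ 1,399 bags

Annual demand D = 150 × 360 = 54,000.
With planned backorders, Q* = √(2DS/H) · √((H+B)/B).
√(2DS/H) = √(2 × 54,000 × 345 / 21.2) = 1325.725.
√((H+B)/B) = √((21.2+187)/187) = 1.0552.
Q* ≈ 1398.856.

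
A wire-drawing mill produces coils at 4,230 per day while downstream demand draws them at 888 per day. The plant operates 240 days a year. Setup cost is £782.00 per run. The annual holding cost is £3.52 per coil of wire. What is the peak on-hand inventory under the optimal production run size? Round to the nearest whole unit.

Annual demand D = 888 × 240 = 213,120.
Production build-up factor (1 − d/p) = 1 − 888/4,230 = 0.7901.
Q* = √(2DS / (H(1 − d/p))) = √(2 × 213,120 × 782 / (3.52 × 0.7901)).
= √(333,319,680 / 2.781) ≈ 10947.781.
Maximum inventory = Q*(1 − d/p) = 10947.781 × 0.7901 ≈ 8649.524.

I_max ≈ 8,650 coils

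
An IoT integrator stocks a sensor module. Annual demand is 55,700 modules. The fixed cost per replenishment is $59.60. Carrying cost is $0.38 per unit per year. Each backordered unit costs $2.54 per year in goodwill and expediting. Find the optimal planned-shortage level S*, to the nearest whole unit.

S* ≈ 583 modules

With planned backorders, Q* = √(2DS/H) · √((H+B)/B).
√(2DS/H) = √(2 × 55,700 × 59.6 / 0.38) = 4179.977.
√((H+B)/B) = √((0.38+2.54)/2.54) = 1.0722.
Q* ≈ 4481.759.
S* = Q* · H/(H+B) = 4481.759 × 0.38/2.92 ≈ 583.243.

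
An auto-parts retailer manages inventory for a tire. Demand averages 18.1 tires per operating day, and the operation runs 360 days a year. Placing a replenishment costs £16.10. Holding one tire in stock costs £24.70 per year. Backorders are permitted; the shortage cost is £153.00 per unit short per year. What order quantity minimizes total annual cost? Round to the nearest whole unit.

Q* ≈ 99 tires

Annual demand D = 18.1 × 360 = 6,516.
With planned backorders, Q* = √(2DS/H) · √((H+B)/B).
√(2DS/H) = √(2 × 6,516 × 16.1 / 24.7) = 92.166.
√((H+B)/B) = √((24.7+153)/153) = 1.0777.
Q* ≈ 99.327.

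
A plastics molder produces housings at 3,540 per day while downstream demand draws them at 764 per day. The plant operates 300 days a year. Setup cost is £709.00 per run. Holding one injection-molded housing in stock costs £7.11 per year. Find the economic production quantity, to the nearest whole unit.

Q* ≈ 7,635 housings

Annual demand D = 764 × 300 = 229,200.
Production build-up factor (1 − d/p) = 1 − 764/3,540 = 0.7842.
Q* = √(2DS / (H(1 − d/p))) = √(2 × 229,200 × 709 / (7.11 × 0.7842)).
= √(325,005,600 / 5.5755) ≈ 7634.885.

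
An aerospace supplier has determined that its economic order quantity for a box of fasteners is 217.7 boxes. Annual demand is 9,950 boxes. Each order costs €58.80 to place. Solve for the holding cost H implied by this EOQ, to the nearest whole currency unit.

H ≈ €25

The basic EOQ model gives Q* = √(2DS/H); rearrange for the unknown.
From Q* = √(2DS/H): H = 2DS / Q*² = 2 × 9,950 × 58.8 / 217.7² = 24.6896.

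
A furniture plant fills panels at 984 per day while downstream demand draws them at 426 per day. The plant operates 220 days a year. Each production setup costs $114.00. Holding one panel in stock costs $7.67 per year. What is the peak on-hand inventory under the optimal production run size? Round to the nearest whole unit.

Annual demand D = 426 × 220 = 93,720.
Production build-up factor (1 − d/p) = 1 − 426/984 = 0.5671.
Q* = √(2DS / (H(1 − d/p))) = √(2 × 93,720 × 114 / (7.67 × 0.5671)).
= √(21,368,160 / 4.3495) ≈ 2216.493.
Maximum inventory = Q*(1 − d/p) = 2216.493 × 0.5671 ≈ 1256.914.

I_max ≈ 1,257 panels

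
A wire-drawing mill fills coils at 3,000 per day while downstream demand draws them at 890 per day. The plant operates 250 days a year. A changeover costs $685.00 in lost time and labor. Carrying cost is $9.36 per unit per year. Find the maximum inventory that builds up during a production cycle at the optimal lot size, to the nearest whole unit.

I_max ≈ 4,786 coils

Annual demand D = 890 × 250 = 222,500.
Production build-up factor (1 − d/p) = 1 − 890/3,000 = 0.7033.
Q* = √(2DS / (H(1 − d/p))) = √(2 × 222,500 × 685 / (9.36 × 0.7033)).
= √(304,825,000 / 6.5832) ≈ 6804.665.
Maximum inventory = Q*(1 − d/p) = 6804.665 × 0.7033 ≈ 4785.948.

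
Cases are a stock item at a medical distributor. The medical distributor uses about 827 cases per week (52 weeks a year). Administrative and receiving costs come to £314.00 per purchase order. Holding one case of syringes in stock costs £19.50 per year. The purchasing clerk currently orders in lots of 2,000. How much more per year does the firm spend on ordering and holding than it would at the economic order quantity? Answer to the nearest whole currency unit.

Annual demand D = 827 × 52 = 43,004.
EOQ = √(2DS/H) = √(2 × 43,004 × 314 / 19.5) ≈ 1176.84.
Cost at Q* = (D/Q*)S + (Q*/2)H = √(2DSH) ≈ £22,948.35.
Cost at Q = 2,000: (43,004/2,000)×314 + (2,000/2)×19.5 = £6,751.63 + £19,500.00 = £26,251.63.
Excess = £26,251.63 − £22,948.35 = £3,303.27.

Extra cost ≈ £3,303 per year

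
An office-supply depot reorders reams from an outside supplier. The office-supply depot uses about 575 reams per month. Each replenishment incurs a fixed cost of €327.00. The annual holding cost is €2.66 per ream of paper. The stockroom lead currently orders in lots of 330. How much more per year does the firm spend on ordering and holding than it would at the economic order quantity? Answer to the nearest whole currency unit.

Annual demand D = 575 × 12 = 6,900.
EOQ = √(2DS/H) = √(2 × 6,900 × 327 / 2.66) ≈ 1302.48.
Cost at Q* = (D/Q*)S + (Q*/2)H = √(2DSH) ≈ €3,464.61.
Cost at Q = 330: (6,900/330)×327 + (330/2)×2.66 = €6,837.27 + €438.90 = €7,276.17.
Excess = €7,276.17 − €3,464.61 = €3,811.56.

Extra cost ≈ €3,812 per year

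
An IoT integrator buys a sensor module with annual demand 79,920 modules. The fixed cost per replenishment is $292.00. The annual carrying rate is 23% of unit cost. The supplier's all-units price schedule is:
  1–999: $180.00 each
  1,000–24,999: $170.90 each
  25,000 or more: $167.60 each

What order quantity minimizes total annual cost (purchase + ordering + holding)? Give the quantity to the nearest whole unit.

Holding cost per unit per year at price C is H = 0.23·C.
For each price level, check whether its EOQ is feasible; otherwise the best quantity at that price is the breakpoint.
Tier 1 ($180.00): EOQ = 1061.8 exceeds tier's upper bound 999, so this tier is dominated.
EOQ at $170.90 = 1089.7 (feasible in tier 2): TC = 79,920×$170.90 + (79,920/1089.7)×292 + (1089.7/2)×0.23×$170.90 = $13,701,160.07.
EOQ at $167.60 = 1100.4 < 25000, so use break Q=25000: TC = 79,920×$167.60 + (79,920/25000.0)×292 + (25000.0/2)×0.23×$167.60 = $13,877,375.47.
Lowest total cost is $13,701,160.07 at Q = 1089.7.

Q* ≈ 1,090 modules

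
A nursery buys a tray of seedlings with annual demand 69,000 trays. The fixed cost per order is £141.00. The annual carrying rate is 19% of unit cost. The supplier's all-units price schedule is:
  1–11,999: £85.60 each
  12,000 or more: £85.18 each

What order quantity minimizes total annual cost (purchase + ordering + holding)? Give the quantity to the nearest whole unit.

Holding cost per unit per year at price C is H = 0.19·C.
Evaluate total cost at each tier's feasible EOQ or, if the EOQ is below the tier, at the tier's minimum quantity.
EOQ at £85.60 = 1093.8 (feasible in tier 1): TC = 69,000×£85.60 + (69,000/1093.8)×141 + (1093.8/2)×0.19×£85.60 = £5,924,189.46.
EOQ at £85.18 = 1096.5 < 12000, so use break Q=12000: TC = 69,000×£85.18 + (69,000/12000.0)×141 + (12000.0/2)×0.19×£85.18 = £5,975,335.95.
Lowest total cost is £5,924,189.46 at Q = 1093.8.

Q* ≈ 1,094 trays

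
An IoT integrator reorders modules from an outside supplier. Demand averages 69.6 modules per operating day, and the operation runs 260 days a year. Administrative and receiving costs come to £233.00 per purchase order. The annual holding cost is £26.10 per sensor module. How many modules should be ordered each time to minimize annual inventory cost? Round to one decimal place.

Annual demand D = 69.6 × 260 = 18,096.
EOQ = √(2DS / H) = √(2 × 18,096 × 233 / 26.1).
= √(8,432,736 / 26.1) = √323,093.3333 ≈ 568.413.

Q* ≈ 568.4 modules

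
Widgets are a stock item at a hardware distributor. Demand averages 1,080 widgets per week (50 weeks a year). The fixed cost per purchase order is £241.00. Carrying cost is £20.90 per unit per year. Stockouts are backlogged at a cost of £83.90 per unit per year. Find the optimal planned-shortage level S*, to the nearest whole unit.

S* ≈ 249 widgets

Annual demand D = 1,080 × 50 = 54,000.
With planned backorders, Q* = √(2DS/H) · √((H+B)/B).
√(2DS/H) = √(2 × 54,000 × 241 / 20.9) = 1115.956.
√((H+B)/B) = √((20.9+83.9)/83.9) = 1.1176.
Q* ≈ 1247.231.
S* = Q* · H/(H+B) = 1247.231 × 20.9/104.8 ≈ 248.732.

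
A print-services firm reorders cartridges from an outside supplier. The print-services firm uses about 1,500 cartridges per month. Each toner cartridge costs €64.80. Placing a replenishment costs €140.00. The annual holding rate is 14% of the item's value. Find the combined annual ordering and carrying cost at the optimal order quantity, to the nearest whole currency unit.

TC* ≈ €6,762

Annual demand D = 1,500 × 12 = 18,000.
Holding cost H = 0.14 × €64.80 = €9.0720 per unit per year.
EOQ = √(2DS/H) = √(2 × 18,000 × 140 / 9.072) ≈ 745.36.
At Q*, ordering cost (D/Q*)S equals holding cost (Q*/2)H, each = √(DSH/2).
Minimum total = √(2DSH) = √(2 × 18,000 × 140 × 9.072) ≈ 6761.870.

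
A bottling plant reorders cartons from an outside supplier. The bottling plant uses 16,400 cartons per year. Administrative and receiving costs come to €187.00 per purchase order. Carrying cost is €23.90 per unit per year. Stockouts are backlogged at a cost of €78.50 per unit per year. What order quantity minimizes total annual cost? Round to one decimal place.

With planned backorders, Q* = √(2DS/H) · √((H+B)/B).
√(2DS/H) = √(2 × 16,400 × 187 / 23.9) = 506.593.
√((H+B)/B) = √((23.9+78.5)/78.5) = 1.1421.
Q* ≈ 578.594.

Q* ≈ 578.6 cartons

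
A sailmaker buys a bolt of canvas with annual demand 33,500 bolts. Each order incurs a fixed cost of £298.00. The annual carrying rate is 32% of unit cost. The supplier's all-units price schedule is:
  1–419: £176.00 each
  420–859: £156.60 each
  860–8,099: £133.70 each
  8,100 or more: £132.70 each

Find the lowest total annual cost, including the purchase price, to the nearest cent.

TC* ≈ £4,508,955.26

Holding cost per unit per year at price C is H = 0.32·C.
Evaluate total cost at each tier's feasible EOQ or, if the EOQ is below the tier, at the tier's minimum quantity.
Tier 1 (£176.00): EOQ = 595.4 exceeds tier's upper bound 419, so this tier is dominated.
EOQ at £156.60 = 631.2 (feasible in tier 2): TC = 33,500×£156.60 + (33,500/631.2)×298 + (631.2/2)×0.32×£156.60 = £5,277,731.25.
EOQ at £133.70 = 683.1 < 860, so use break Q=860: TC = 33,500×£133.70 + (33,500/860.0)×298 + (860.0/2)×0.32×£133.70 = £4,508,955.26.
EOQ at £132.70 = 685.7 < 8100, so use break Q=8100: TC = 33,500×£132.70 + (33,500/8100.0)×298 + (8100.0/2)×0.32×£132.70 = £4,618,661.67.
Lowest total cost among the candidates is at Q = 860.0.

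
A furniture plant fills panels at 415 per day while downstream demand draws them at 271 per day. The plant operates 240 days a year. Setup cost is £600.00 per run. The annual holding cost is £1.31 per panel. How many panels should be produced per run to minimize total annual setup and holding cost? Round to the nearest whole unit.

Q* ≈ 13,104 panels

Annual demand D = 271 × 240 = 65,040.
Production build-up factor (1 − d/p) = 1 − 271/415 = 0.3470.
Q* = √(2DS / (H(1 − d/p))) = √(2 × 65,040 × 600 / (1.31 × 0.3470)).
= √(78,048,000 / 0.4546) ≈ 13103.522.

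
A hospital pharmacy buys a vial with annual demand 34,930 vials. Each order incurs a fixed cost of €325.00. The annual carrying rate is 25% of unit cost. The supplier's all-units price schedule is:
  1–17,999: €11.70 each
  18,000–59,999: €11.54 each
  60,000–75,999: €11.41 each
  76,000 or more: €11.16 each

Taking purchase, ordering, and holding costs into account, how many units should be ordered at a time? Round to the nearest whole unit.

Q* ≈ 2,786 vials

Holding cost per unit per year at price C is H = 0.25·C.
Evaluate total cost at each tier's feasible EOQ or, if the EOQ is below the tier, at the tier's minimum quantity.
EOQ at €11.70 = 2786.1 (feasible in tier 1): TC = 34,930×€11.70 + (34,930/2786.1)×325 + (2786.1/2)×0.25×€11.70 = €416,830.27.
EOQ at €11.54 = 2805.3 < 18000, so use break Q=18000: TC = 34,930×€11.54 + (34,930/18000.0)×325 + (18000.0/2)×0.25×€11.54 = €429,687.88.
EOQ at €11.41 = 2821.3 < 60000, so use break Q=60000: TC = 34,930×€11.41 + (34,930/60000.0)×325 + (60000.0/2)×0.25×€11.41 = €484,315.50.
EOQ at €11.16 = 2852.7 < 76000, so use break Q=76000: TC = 34,930×€11.16 + (34,930/76000.0)×325 + (76000.0/2)×0.25×€11.16 = €495,988.17.
Lowest total cost is €416,830.27 at Q = 2786.1.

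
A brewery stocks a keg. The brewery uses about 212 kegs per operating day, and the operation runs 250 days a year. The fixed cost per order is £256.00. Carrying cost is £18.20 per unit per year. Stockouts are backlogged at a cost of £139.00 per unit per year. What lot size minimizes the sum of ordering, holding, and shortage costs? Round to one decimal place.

Q* ≈ 1,298.5 kegs

Annual demand D = 212 × 250 = 53,000.
With planned backorders, Q* = √(2DS/H) · √((H+B)/B).
√(2DS/H) = √(2 × 53,000 × 256 / 18.2) = 1221.061.
√((H+B)/B) = √((18.2+139)/139) = 1.0635.
Q* ≈ 1298.542.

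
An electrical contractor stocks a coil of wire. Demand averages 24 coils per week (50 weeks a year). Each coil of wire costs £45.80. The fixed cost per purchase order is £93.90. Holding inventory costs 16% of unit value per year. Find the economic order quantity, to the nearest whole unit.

Annual demand D = 24 × 50 = 1,200.
Holding cost H = 0.16 × £45.80 = £7.3280 per unit per year.
EOQ = √(2DS / H) = √(2 × 1,200 × 93.9 / 7.328).
= √(225,360 / 7.328) = √30,753.2751 ≈ 175.366.

Q* ≈ 175 coils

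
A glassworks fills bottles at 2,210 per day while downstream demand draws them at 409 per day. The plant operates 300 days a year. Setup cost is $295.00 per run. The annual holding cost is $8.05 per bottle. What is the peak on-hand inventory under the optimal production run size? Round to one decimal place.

Annual demand D = 409 × 300 = 122,700.
Production build-up factor (1 − d/p) = 1 − 409/2,210 = 0.8149.
Q* = √(2DS / (H(1 − d/p))) = √(2 × 122,700 × 295 / (8.05 × 0.8149)).
= √(72,393,000 / 6.5602) ≈ 3321.924.
Maximum inventory = Q*(1 − d/p) = 3321.924 × 0.8149 ≈ 2707.142.

I_max ≈ 2,707.1 bottles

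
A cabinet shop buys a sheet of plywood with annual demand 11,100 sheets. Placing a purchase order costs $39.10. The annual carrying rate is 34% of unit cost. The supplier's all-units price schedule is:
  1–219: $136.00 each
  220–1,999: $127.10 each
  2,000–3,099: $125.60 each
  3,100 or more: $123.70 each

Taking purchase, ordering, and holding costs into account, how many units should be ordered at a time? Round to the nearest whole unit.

Holding cost per unit per year at price C is H = 0.34·C.
Candidates are each tier's EOQ (if it falls in that tier) and each price-break quantity.
EOQ at $136.00 = 137.0 (feasible in tier 1): TC = 11,100×$136.00 + (11,100/137.0)×39.1 + (137.0/2)×0.34×$136.00 = $1,515,935.40.
EOQ at $127.10 = 141.7 < 220, so use break Q=220: TC = 11,100×$127.10 + (11,100/220.0)×39.1 + (220.0/2)×0.34×$127.10 = $1,417,536.31.
EOQ at $125.60 = 142.6 < 2000, so use break Q=2000: TC = 11,100×$125.60 + (11,100/2000.0)×39.1 + (2000.0/2)×0.34×$125.60 = $1,437,081.00.
EOQ at $123.70 = 143.7 < 3100, so use break Q=3100: TC = 11,100×$123.70 + (11,100/3100.0)×39.1 + (3100.0/2)×0.34×$123.70 = $1,438,399.90.
Lowest total cost is $1,417,536.31 at Q = 220.0.

Q* ≈ 220 sheets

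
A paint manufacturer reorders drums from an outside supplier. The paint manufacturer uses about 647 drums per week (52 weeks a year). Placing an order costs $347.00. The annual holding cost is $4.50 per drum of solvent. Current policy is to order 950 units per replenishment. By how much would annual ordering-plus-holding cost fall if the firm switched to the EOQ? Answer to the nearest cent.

Extra cost ≈ $4,176.04 per year

Annual demand D = 647 × 52 = 33,644.
EOQ = √(2DS/H) = √(2 × 33,644 × 347 / 4.5) ≈ 2277.86.
Cost at Q* = (D/Q*)S + (Q*/2)H = √(2DSH) ≈ $10,250.38.
Cost at Q = 950: (33,644/950)×347 + (950/2)×4.5 = $12,288.91 + $2,137.50 = $14,426.41.
Excess = $14,426.41 − $10,250.38 = $4,176.04.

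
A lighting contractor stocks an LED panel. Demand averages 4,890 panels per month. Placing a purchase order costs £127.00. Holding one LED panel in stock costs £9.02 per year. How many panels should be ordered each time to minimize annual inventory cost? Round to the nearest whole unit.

Q* ≈ 1,285 panels

Annual demand D = 4,890 × 12 = 58,680.
EOQ = √(2DS / H) = √(2 × 58,680 × 127 / 9.02).
= √(14,904,720 / 9.02) = √1,652,407.9823 ≈ 1285.460.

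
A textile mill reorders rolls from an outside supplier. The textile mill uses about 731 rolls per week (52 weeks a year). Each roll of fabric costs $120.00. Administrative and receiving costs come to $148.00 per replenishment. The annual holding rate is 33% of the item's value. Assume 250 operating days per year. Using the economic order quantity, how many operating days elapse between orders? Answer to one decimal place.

T ≈ 3.5 days

Annual demand D = 731 × 52 = 38,012.
Holding cost H = 0.33 × $120.00 = $39.6000 per unit per year.
Q* = √(2DS/H) = √(2 × 38,012 × 148 / 39.6) ≈ 533.04.
Cycle time = Q*/D × 250 = 533.04 / 38,012 × 250 ≈ 3.506 days.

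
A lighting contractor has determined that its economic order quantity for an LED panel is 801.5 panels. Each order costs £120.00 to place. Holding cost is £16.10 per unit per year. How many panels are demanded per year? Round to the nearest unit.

Squaring Q* = √(2DS/H) gives Q*² = 2DS/H.
From Q* = √(2DS/H): D = Q*²H / (2S) = 801.5² × 16.1 / (2 × 120) = 43094.484.

D ≈ 43,094 panels per year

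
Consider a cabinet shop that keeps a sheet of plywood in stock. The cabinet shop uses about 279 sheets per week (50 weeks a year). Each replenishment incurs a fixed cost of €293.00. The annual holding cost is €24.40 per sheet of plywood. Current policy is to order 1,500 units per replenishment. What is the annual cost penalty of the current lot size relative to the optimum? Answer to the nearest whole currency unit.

Annual demand D = 279 × 50 = 13,950.
EOQ = √(2DS/H) = √(2 × 13,950 × 293 / 24.4) ≈ 578.82.
Cost at Q* = (D/Q*)S + (Q*/2)H = √(2DSH) ≈ €14,123.13.
Cost at Q = 1,500: (13,950/1,500)×293 + (1,500/2)×24.4 = €2,724.90 + €18,300.00 = €21,024.90.
Excess = €21,024.90 − €14,123.13 = €6,901.77.

Extra cost ≈ €6,902 per year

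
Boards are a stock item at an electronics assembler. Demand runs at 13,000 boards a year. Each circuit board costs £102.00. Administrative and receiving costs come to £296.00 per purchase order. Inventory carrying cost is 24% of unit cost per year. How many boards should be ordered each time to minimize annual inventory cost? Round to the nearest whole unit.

Q* ≈ 561 boards

Holding cost H = 0.24 × £102.00 = £24.4800 per unit per year.
EOQ = √(2DS / H) = √(2 × 13,000 × 296 / 24.48).
= √(7,696,000 / 24.48) = √314,379.085 ≈ 560.695.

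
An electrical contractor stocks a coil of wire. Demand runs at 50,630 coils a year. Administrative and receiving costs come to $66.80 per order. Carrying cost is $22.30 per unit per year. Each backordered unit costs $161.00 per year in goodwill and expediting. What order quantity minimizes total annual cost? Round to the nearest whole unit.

With planned backorders, Q* = √(2DS/H) · √((H+B)/B).
√(2DS/H) = √(2 × 50,630 × 66.8 / 22.3) = 550.750.
√((H+B)/B) = √((22.3+161)/161) = 1.0670.
Q* ≈ 587.656.

Q* ≈ 588 coils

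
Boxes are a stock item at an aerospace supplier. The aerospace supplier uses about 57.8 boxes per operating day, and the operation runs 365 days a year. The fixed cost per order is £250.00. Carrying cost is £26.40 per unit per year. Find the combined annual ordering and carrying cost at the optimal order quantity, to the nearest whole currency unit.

Annual demand D = 57.8 × 365 = 21,097.
Q* = √(2DS/H) = √(2 × 21,097 × 250 / 26.4) ≈ 632.11.
At Q*, ordering cost (D/Q*)S equals holding cost (Q*/2)H, each = √(DSH/2).
Minimum total = √(2DSH) = √(2 × 21,097 × 250 × 26.4) ≈ 16687.732.

TC* ≈ £16,688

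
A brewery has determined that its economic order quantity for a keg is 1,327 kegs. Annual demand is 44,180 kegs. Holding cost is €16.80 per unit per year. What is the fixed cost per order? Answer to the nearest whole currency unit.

The basic EOQ model gives Q* = √(2DS/H); rearrange for the unknown.
From Q* = √(2DS/H): S = Q*²H / (2D) = 1,327² × 16.8 / (2 × 44,180) = 334.8077.

S ≈ €335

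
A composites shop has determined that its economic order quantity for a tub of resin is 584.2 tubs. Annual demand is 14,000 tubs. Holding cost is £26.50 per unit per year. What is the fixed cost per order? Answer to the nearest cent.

S ≈ £323.01

Invert the EOQ relation Q*² = 2DS/H.
From Q* = √(2DS/H): S = Q*²H / (2D) = 584.2² × 26.5 / (2 × 14,000) = 323.0063.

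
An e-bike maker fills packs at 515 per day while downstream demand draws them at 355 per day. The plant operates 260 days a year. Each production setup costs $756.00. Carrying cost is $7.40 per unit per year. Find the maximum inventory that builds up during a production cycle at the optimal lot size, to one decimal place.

I_max ≈ 2,420.6 packs

Annual demand D = 355 × 260 = 92,300.
Production build-up factor (1 − d/p) = 1 − 355/515 = 0.3107.
Q* = √(2DS / (H(1 − d/p))) = √(2 × 92,300 × 756 / (7.4 × 0.3107)).
= √(139,557,600 / 2.299) ≈ 7791.203.
Maximum inventory = Q*(1 − d/p) = 7791.203 × 0.3107 ≈ 2420.568.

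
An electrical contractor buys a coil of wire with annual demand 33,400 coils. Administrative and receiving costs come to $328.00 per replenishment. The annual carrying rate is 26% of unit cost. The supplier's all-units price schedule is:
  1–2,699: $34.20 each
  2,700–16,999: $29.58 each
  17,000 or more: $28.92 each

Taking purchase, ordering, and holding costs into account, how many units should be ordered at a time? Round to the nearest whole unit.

Holding cost per unit per year at price C is H = 0.26·C.
Evaluate total cost at each tier's feasible EOQ or, if the EOQ is below the tier, at the tier's minimum quantity.
EOQ at $34.20 = 1569.7 (feasible in tier 1): TC = 33,400×$34.20 + (33,400/1569.7)×328 + (1569.7/2)×0.26×$34.20 = $1,156,238.05.
EOQ at $29.58 = 1687.9 < 2700, so use break Q=2700: TC = 33,400×$29.58 + (33,400/2700.0)×328 + (2700.0/2)×0.26×$29.58 = $1,002,412.06.
EOQ at $28.92 = 1707.0 < 17000, so use break Q=17000: TC = 33,400×$28.92 + (33,400/17000.0)×328 + (17000.0/2)×0.26×$28.92 = $1,030,485.62.
Lowest total cost is $1,002,412.06 at Q = 2700.0.

Q* ≈ 2,700 coils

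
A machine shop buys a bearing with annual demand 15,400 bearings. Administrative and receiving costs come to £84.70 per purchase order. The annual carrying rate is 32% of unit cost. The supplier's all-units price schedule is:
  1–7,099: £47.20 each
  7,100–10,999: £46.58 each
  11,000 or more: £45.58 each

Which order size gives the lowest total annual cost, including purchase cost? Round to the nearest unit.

Holding cost per unit per year at price C is H = 0.32·C.
Candidates are each tier's EOQ (if it falls in that tier) and each price-break quantity.
EOQ at £47.20 = 415.6 (feasible in tier 1): TC = 15,400×£47.20 + (15,400/415.6)×84.7 + (415.6/2)×0.32×£47.20 = £733,157.16.
EOQ at £46.58 = 418.4 < 7100, so use break Q=7100: TC = 15,400×£46.58 + (15,400/7100.0)×84.7 + (7100.0/2)×0.32×£46.58 = £770,430.60.
EOQ at £45.58 = 422.9 < 11000, so use break Q=11000: TC = 15,400×£45.58 + (15,400/11000.0)×84.7 + (11000.0/2)×0.32×£45.58 = £782,271.38.
Lowest total cost is £733,157.16 at Q = 415.6.

Q* ≈ 416 bearings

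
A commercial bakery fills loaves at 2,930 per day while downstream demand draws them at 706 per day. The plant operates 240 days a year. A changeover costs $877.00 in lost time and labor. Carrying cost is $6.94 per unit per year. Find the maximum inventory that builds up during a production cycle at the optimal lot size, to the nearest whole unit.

I_max ≈ 5,701 loaves

Annual demand D = 706 × 240 = 169,440.
Production build-up factor (1 − d/p) = 1 − 706/2,930 = 0.7590.
Q* = √(2DS / (H(1 − d/p))) = √(2 × 169,440 × 877 / (6.94 × 0.7590)).
= √(297,197,760 / 5.2678) ≈ 7511.202.
Maximum inventory = Q*(1 − d/p) = 7511.202 × 0.7590 ≈ 5701.336.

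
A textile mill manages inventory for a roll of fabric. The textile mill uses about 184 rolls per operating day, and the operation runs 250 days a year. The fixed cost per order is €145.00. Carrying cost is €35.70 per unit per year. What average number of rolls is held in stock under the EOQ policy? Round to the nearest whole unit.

Average inventory ≈ 306 rolls

Annual demand D = 184 × 250 = 46,000.
Q* = √(2DS/H) = √(2 × 46,000 × 145 / 35.7) ≈ 611.29.
Average inventory = Q*/2 ≈ 611.29 / 2 = 305.643.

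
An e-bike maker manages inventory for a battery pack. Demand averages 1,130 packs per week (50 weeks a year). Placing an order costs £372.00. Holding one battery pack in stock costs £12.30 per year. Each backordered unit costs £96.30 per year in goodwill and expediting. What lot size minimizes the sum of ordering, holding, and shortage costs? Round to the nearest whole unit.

Q* ≈ 1,963 packs

Annual demand D = 1,130 × 50 = 56,500.
With planned backorders, Q* = √(2DS/H) · √((H+B)/B).
√(2DS/H) = √(2 × 56,500 × 372 / 12.3) = 1848.665.
√((H+B)/B) = √((12.3+96.3)/96.3) = 1.0619.
Q* ≈ 1963.179.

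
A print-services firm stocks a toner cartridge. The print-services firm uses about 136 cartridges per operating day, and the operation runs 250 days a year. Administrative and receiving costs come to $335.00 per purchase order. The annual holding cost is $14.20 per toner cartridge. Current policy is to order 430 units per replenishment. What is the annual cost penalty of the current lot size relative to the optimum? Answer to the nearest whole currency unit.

Annual demand D = 136 × 250 = 34,000.
EOQ = √(2DS/H) = √(2 × 34,000 × 335 / 14.2) ≈ 1266.58.
Cost at Q* = (D/Q*)S + (Q*/2)H = √(2DSH) ≈ $17,985.44.
Cost at Q = 430: (34,000/430)×335 + (430/2)×14.2 = $26,488.37 + $3,053.00 = $29,541.37.
Excess = $29,541.37 − $17,985.44 = $11,555.93.

Extra cost ≈ $11,556 per year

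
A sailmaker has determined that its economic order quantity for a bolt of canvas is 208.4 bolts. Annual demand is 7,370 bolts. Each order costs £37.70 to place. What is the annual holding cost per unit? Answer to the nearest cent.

The basic EOQ model gives Q* = √(2DS/H); rearrange for the unknown.
From Q* = √(2DS/H): H = 2DS / Q*² = 2 × 7,370 × 37.7 / 208.4² = 12.7951.

H ≈ £12.80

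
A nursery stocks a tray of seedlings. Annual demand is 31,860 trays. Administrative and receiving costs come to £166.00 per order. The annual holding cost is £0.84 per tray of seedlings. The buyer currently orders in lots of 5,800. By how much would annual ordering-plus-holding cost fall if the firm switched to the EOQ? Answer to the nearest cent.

Extra cost ≈ £367.06 per year

EOQ = √(2DS/H) = √(2 × 31,860 × 166 / 0.84) ≈ 3548.56.
Cost at Q* = (D/Q*)S + (Q*/2)H = √(2DSH) ≈ £2,980.79.
Cost at Q = 5,800: (31,860/5,800)×166 + (5,800/2)×0.84 = £911.86 + £2,436.00 = £3,347.86.
Excess = £3,347.86 − £2,980.79 = £367.06.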